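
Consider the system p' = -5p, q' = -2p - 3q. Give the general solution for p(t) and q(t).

Coefficient matrix A = [[-5, 0], [-2, -3]].
Characteristic polynomial det(A - λI) = λ^2 + 8λ + 15 = 0.
Eigenvalues λ = -5, -3.
For λ=-5: (A-λI) row 2 is [-2, 2], so an eigenvector is (1, 1).
For λ=-3: (A-λI) row 1 is [-2, 0], so an eigenvector is (0, -1).
General solution: c_1e^(-5t)(1,1) + c_2e^(-3t)(0,-1).

p(t) = c_1e^(-5t), q(t) = c_1e^(-5t) - c_2e^(-3t)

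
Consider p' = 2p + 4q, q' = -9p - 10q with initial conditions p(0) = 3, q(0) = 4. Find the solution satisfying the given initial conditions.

p(t) = 34te^(-4t) + 3e^(-4t), q(t) = -51te^(-4t) + 4e^(-4t)

Coefficient matrix A = [[2, 4], [-9, -10]].
Characteristic polynomial det(A - λI) = λ^2 + 8λ + 16 = 0.
Single eigenvalue λ = -4 with algebraic multiplicity 2.
Eigenvector v = (-2,3); generalized eigenvector w with (A-λI)w=v is (1,-2).
General solution: e^(-4t)[K_1·v + K_2·(t·v + w)].
Applying p(0)=3, q(0)=4 gives K_1=-10, K_2=-17.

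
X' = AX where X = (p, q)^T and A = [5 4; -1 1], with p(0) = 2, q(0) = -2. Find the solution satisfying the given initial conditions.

Coefficient matrix A = [[5, 4], [-1, 1]].
Characteristic polynomial det(A - λI) = λ^2 - 6λ + 9 = 0.
Single eigenvalue λ = 3 with algebraic multiplicity 2.
Eigenvector v = (2,-1); generalized eigenvector w with (A-λI)w=v is (3,-1).
General solution: e^(3t)[C_1·v + C_2·(t·v + w)].
Applying p(0)=2, q(0)=-2 gives C_1=4, C_2=-2.

p(t) = -4te^(3t) + 2e^(3t), q(t) = 2te^(3t) - 2e^(3t)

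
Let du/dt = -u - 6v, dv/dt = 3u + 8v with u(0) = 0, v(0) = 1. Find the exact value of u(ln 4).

A = [[-1,-6],[3,8]]; eigenvalues λ = 2, 5.
Eigenvectors: (2,-1) for λ=2, (1,-1) for λ=5.
From the initial condition, c_1 = 1, c_2 = -2.
u(ln 4) = (1)(4^2)(2) + (-2)(4^5)(1) = -2016.

-2016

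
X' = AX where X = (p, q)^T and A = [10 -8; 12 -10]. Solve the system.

p(t) = -2C_1e^(-2t) + C_2e^(2t), q(t) = -3C_1e^(-2t) + C_2e^(2t)

Coefficient matrix A = [[10, -8], [12, -10]].
Characteristic polynomial det(A - λI) = λ^2 - 4 = 0.
Eigenvalues λ = -2, 2.
For λ=-2: (A-λI) row 1 is [12, -8], so an eigenvector is (-2, -3).
For λ=2: (A-λI) row 1 is [8, -8], so an eigenvector is (1, 1).
General solution: C_1e^(-2t)(-2,-3) + C_2e^(2t)(1,1).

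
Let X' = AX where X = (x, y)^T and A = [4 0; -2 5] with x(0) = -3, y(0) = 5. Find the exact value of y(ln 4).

A = [[4,0],[-2,5]]; eigenvalues λ = 5, 4.
Eigenvectors: (0,-1) for λ=5, (1,2) for λ=4.
From the initial condition, c_1 = -11, c_2 = -3.
y(ln 4) = (-11)(4^5)(-1) + (-3)(4^4)(2) = 9728.

9728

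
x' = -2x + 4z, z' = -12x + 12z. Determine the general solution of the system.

Coefficient matrix A = [[-2, 4], [-12, 12]].
Characteristic polynomial det(A - λI) = λ^2 - 10λ + 24 = 0.
Eigenvalues λ = 4, 6.
For λ=4: (A-λI) row 1 is [-6, 4], so an eigenvector is (-2, -3).
For λ=6: (A-λI) row 1 is [-8, 4], so an eigenvector is (1, 2).
General solution: c_1e^(4t)(-2,-3) + c_2e^(6t)(1,2).

x(t) = -2c_1e^(4t) + c_2e^(6t), z(t) = -3c_1e^(4t) + 2c_2e^(6t)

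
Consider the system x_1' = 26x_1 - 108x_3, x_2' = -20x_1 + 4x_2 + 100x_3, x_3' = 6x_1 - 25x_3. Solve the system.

Coefficient matrix A = [[26, 0, -108], [-20, 4, 100], [6, 0, -25]].
det(A - λI) = 0 gives eigenvalues λ = 2, 4, -1.
For λ=2: eigenvector (9,-10,2).
For λ=4: eigenvector (0,1,0).
For λ=-1: eigenvector (4,-4,1).
General solution: c_1e^(2t)(9,-10,2) + c_2e^(4t)(0,1,0) + c_3e^(-t)(4,-4,1).

x_1(t) = 9c_1e^(2t) + 4c_3e^(-t), x_2(t) = -10c_1e^(2t) + c_2e^(4t) - 4c_3e^(-t), x_3(t) = 2c_1e^(2t) + c_3e^(-t)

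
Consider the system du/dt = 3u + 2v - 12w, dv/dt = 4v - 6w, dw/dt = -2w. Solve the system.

u(t) = K_1e^(3t) + 2K_2e^(4t) + 2K_3e^(-2t), v(t) = K_2e^(4t) + K_3e^(-2t), w(t) = K_3e^(-2t)

Coefficient matrix A = [[3, 2, -12], [0, 4, -6], [0, 0, -2]].
det(A - λI) = 0 gives eigenvalues λ = 3, 4, -2.
For λ=3: eigenvector (1,0,0).
For λ=4: eigenvector (2,1,0).
For λ=-2: eigenvector (2,1,1).
General solution: K_1e^(3t)(1,0,0) + K_2e^(4t)(2,1,0) + K_3e^(-2t)(2,1,1).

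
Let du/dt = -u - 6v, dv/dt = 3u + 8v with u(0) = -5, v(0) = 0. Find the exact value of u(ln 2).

A = [[-1,-6],[3,8]]; eigenvalues λ = 2, 5.
Eigenvectors: (-2,1) for λ=2, (-1,1) for λ=5.
From the initial condition, c_1 = 5, c_2 = -5.
u(ln 2) = (5)(2^2)(-2) + (-5)(2^5)(-1) = 120.

120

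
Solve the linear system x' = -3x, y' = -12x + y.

Coefficient matrix A = [[-3, 0], [-12, 1]].
Characteristic polynomial det(A - λI) = λ^2 + 2λ - 3 = 0.
Eigenvalues λ = 1, -3.
For λ=1: (A-λI) row 1 is [-4, 0], so an eigenvector is (0, -1).
For λ=-3: (A-λI) row 2 is [-12, 4], so an eigenvector is (1, 3).
General solution: c_1e^(t)(0,-1) + c_2e^(-3t)(1,3).

x(t) = c_2e^(-3t), y(t) = -c_1e^(t) + 3c_2e^(-3t)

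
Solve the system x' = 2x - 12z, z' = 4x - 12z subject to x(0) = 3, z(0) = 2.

Coefficient matrix A = [[2, -12], [4, -12]].
Characteristic polynomial det(A - λI) = λ^2 + 10λ + 24 = 0.
Eigenvalues λ = -4, -6.
For λ=-4: (A-λI) row 1 is [6, -12], so an eigenvector is (-2, -1).
For λ=-6: (A-λI) row 1 is [8, -12], so an eigenvector is (-3, -2).
General solution: K_1e^(-4t)(-2,-1) + K_2e^(-6t)(-3,-2).
Applying x(0)=3, z(0)=2 gives K_1=0, K_2=-1.

x(t) = 3e^(-6t), z(t) = 2e^(-6t)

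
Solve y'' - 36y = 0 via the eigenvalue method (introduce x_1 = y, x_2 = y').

y(t) = c_1e^(6t) + c_2e^(-6t)

Let x_1 = y, x_2 = y'. Then x_1' = x_2 and x_2' = 36x_1.
A = [[0,1],[36,0]]; det(A-λI) = λ^2 - 36.
Eigenvalues λ = 6, -6 with eigenvectors (1,6), (1,-6).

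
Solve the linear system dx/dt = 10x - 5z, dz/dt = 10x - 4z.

Coefficient matrix A = [[10, -5], [10, -4]].
Characteristic polynomial det(A - λI) = λ^2 - 6λ + 10 = 0.
Eigenvalues λ = 3 ± i (complex conjugate pair).
For λ=3+i: an eigenvector is (-2,-3) - i(1,1) = (-2 - i, -3 - i).
A real fundamental pair from Re and Im of e^((3+i)t)v: X_1 = e^(3t)(cos(t)·(-2,-3) + sin(t)·(1,1)), X_2 = e^(3t)(sin(t)·(-2,-3) - cos(t)·(1,1)).
General solution: C_1X_1 + C_2X_2.

x(t) = C_1e^(3t)sin(t) - 2C_1e^(3t)cos(t) - 2C_2e^(3t)sin(t) - C_2e^(3t)cos(t), z(t) = C_1e^(3t)sin(t) - 3C_1e^(3t)cos(t) - 3C_2e^(3t)sin(t) - C_2e^(3t)cos(t)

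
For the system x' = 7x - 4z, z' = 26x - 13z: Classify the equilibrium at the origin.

A = [[7,-4],[26,-13]]; det(A-λI) = λ^2 + 6λ + 13.
λ = -3 ± 2i: negative real part.

stable spiral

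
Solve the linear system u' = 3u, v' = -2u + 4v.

Coefficient matrix A = [[3, 0], [-2, 4]].
Characteristic polynomial det(A - λI) = λ^2 - 7λ + 12 = 0.
Eigenvalues λ = 4, 3.
For λ=4: (A-λI) row 1 is [-1, 0], so an eigenvector is (0, 1).
For λ=3: (A-λI) row 2 is [-2, 1], so an eigenvector is (1, 2).
General solution: c_1e^(4t)(0,1) + c_2e^(3t)(1,2).

u(t) = c_2e^(3t), v(t) = c_1e^(4t) + 2c_2e^(3t)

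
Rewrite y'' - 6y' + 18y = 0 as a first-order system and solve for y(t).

y(t) = C_1e^(3t)cos(3t) + C_2e^(3t)sin(3t)

Let x_1 = y, x_2 = y'. Then x_1' = x_2 and x_2' = -18x_1 + 6x_2.
A = [[0,1],[-18,6]]; det(A-λI) = λ^2 - 6λ + 18.
Eigenvalues λ = 3 ± 3i.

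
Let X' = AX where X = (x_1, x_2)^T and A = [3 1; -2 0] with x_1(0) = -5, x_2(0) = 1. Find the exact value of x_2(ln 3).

57

A = [[3,1],[-2,0]]; eigenvalues λ = 2, 1.
Eigenvectors: (-1,1) for λ=2, (-1,2) for λ=1.
From the initial condition, c_1 = 9, c_2 = -4.
x_2(ln 3) = (9)(3^2)(1) + (-4)(3^1)(2) = 57.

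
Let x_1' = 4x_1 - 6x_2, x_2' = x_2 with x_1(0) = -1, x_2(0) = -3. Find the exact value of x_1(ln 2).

A = [[4,-6],[0,1]]; eigenvalues λ = 1, 4.
Eigenvectors: (-2,-1) for λ=1, (-1,0) for λ=4.
From the initial condition, c_1 = 3, c_2 = -5.
x_1(ln 2) = (3)(2^1)(-2) + (-5)(2^4)(-1) = 68.

68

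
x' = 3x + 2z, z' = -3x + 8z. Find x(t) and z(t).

x(t) = 2K_1e^(6t) + K_2e^(5t), z(t) = 3K_1e^(6t) + K_2e^(5t)

Coefficient matrix A = [[3, 2], [-3, 8]].
Characteristic polynomial det(A - λI) = λ^2 - 11λ + 30 = 0.
Eigenvalues λ = 6, 5.
For λ=6: (A-λI) row 1 is [-3, 2], so an eigenvector is (2, 3).
For λ=5: (A-λI) row 1 is [-2, 2], so an eigenvector is (1, 1).
General solution: K_1e^(6t)(2,3) + K_2e^(5t)(1,1).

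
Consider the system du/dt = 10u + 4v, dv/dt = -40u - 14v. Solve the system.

Coefficient matrix A = [[10, 4], [-40, -14]].
Characteristic polynomial det(A - λI) = λ^2 + 4λ + 20 = 0.
Eigenvalues λ = -2 ± 4i (complex conjugate pair).
For λ=-2+4i: an eigenvector is (-1,3) - i(0,1) = (-1, 3 - i).
A real fundamental pair from Re and Im of e^((-2+4i)t)v: X_1 = e^(-2t)(cos(4t)·(-1,3) + sin(4t)·(0,1)), X_2 = e^(-2t)(sin(4t)·(-1,3) - cos(4t)·(0,1)).
General solution: c_1X_1 + c_2X_2.

u(t) = -c_1e^(-2t)cos(4t) - c_2e^(-2t)sin(4t), v(t) = c_1e^(-2t)sin(4t) + 3c_1e^(-2t)cos(4t) + 3c_2e^(-2t)sin(4t) - c_2e^(-2t)cos(4t)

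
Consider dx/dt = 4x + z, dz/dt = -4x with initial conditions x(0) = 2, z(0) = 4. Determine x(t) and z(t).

Coefficient matrix A = [[4, 1], [-4, 0]].
Characteristic polynomial det(A - λI) = λ^2 - 4λ + 4 = 0.
Single eigenvalue λ = 2 with algebraic multiplicity 2.
Eigenvector v = (-1,2); generalized eigenvector w with (A-λI)w=v is (-2,3).
General solution: e^(2t)[C_1·v + C_2·(t·v + w)].
Applying x(0)=2, z(0)=4 gives C_1=14, C_2=-8.

x(t) = 8te^(2t) + 2e^(2t), z(t) = -16te^(2t) + 4e^(2t)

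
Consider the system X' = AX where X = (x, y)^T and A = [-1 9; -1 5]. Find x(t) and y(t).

x(t) = -3C_1e^(2t) - 3C_2te^(2t) - 2C_2e^(2t), y(t) = -C_1e^(2t) - C_2te^(2t) - C_2e^(2t)

Coefficient matrix A = [[-1, 9], [-1, 5]].
Characteristic polynomial det(A - λI) = λ^2 - 4λ + 4 = 0.
Single eigenvalue λ = 2 with algebraic multiplicity 2.
Eigenvector v = (-3,-1); generalized eigenvector w with (A-λI)w=v is (-2,-1).
General solution: e^(2t)[C_1·v + C_2·(t·v + w)].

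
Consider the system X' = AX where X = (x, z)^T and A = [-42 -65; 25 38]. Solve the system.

Coefficient matrix A = [[-42, -65], [25, 38]].
Characteristic polynomial det(A - λI) = λ^2 + 4λ + 29 = 0.
Eigenvalues λ = -2 ± 5i (complex conjugate pair).
For λ=-2+5i: an eigenvector is (2,-1) - i(-3,2) = (2 + 3i, -1 - 2i).
A real fundamental pair from Re and Im of e^((-2+5i)t)v: X_1 = e^(-2t)(cos(5t)·(2,-1) + sin(5t)·(-3,2)), X_2 = e^(-2t)(sin(5t)·(2,-1) - cos(5t)·(-3,2)).
General solution: c_1X_1 + c_2X_2.

x(t) = -3c_1e^(-2t)sin(5t) + 2c_1e^(-2t)cos(5t) + 2c_2e^(-2t)sin(5t) + 3c_2e^(-2t)cos(5t), z(t) = 2c_1e^(-2t)sin(5t) - c_1e^(-2t)cos(5t) - c_2e^(-2t)sin(5t) - 2c_2e^(-2t)cos(5t)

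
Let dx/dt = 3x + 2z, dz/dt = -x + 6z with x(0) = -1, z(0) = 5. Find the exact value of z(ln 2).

A = [[3,2],[-1,6]]; eigenvalues λ = 4, 5.
Eigenvectors: (-2,-1) for λ=4, (1,1) for λ=5.
From the initial condition, c_1 = 6, c_2 = 11.
z(ln 2) = (6)(2^4)(-1) + (11)(2^5)(1) = 256.

256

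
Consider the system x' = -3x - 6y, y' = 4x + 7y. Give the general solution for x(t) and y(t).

Coefficient matrix A = [[-3, -6], [4, 7]].
Characteristic polynomial det(A - λI) = λ^2 - 4λ + 3 = 0.
Eigenvalues λ = 1, 3.
For λ=1: (A-λI) row 1 is [-4, -6], so an eigenvector is (3, -2).
For λ=3: (A-λI) row 1 is [-6, -6], so an eigenvector is (1, -1).
General solution: c_1e^(t)(3,-2) + c_2e^(3t)(1,-1).

x(t) = 3c_1e^(t) + c_2e^(3t), y(t) = -2c_1e^(t) - c_2e^(3t)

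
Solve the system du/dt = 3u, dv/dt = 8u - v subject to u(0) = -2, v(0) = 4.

Coefficient matrix A = [[3, 0], [8, -1]].
Characteristic polynomial det(A - λI) = λ^2 - 2λ - 3 = 0.
Eigenvalues λ = 3, -1.
For λ=3: (A-λI) row 2 is [8, -4], so an eigenvector is (-1, -2).
For λ=-1: (A-λI) row 1 is [4, 0], so an eigenvector is (0, -1).
General solution: c_1e^(3t)(-1,-2) + c_2e^(-t)(0,-1).
Applying u(0)=-2, v(0)=4 gives c_1=2, c_2=-8.

u(t) = -2e^(3t), v(t) = -4e^(3t) + 8e^(-t)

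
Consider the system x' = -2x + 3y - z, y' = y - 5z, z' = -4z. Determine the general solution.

Coefficient matrix A = [[-2, 3, -1], [0, 1, -5], [0, 0, -4]].
det(A - λI) = 0 gives eigenvalues λ = -2, 1, -4.
For λ=-2: eigenvector (1,0,0).
For λ=1: eigenvector (1,1,0).
For λ=-4: eigenvector (-1,1,1).
General solution: c_1e^(-2t)(1,0,0) + c_2e^(t)(1,1,0) + c_3e^(-4t)(-1,1,1).

x(t) = c_1e^(-2t) + c_2e^(t) - c_3e^(-4t), y(t) = c_2e^(t) + c_3e^(-4t), z(t) = c_3e^(-4t)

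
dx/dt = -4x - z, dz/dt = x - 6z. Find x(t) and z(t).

Coefficient matrix A = [[-4, -1], [1, -6]].
Characteristic polynomial det(A - λI) = λ^2 + 10λ + 25 = 0.
Single eigenvalue λ = -5 with algebraic multiplicity 2.
Eigenvector v = (1,1); generalized eigenvector w with (A-λI)w=v is (-2,-3).
General solution: e^(-5t)[K_1·v + K_2·(t·v + w)].

x(t) = K_1e^(-5t) + K_2te^(-5t) - 2K_2e^(-5t), z(t) = K_1e^(-5t) + K_2te^(-5t) - 3K_2e^(-5t)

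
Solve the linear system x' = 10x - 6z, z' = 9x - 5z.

Coefficient matrix A = [[10, -6], [9, -5]].
Characteristic polynomial det(A - λI) = λ^2 - 5λ + 4 = 0.
Eigenvalues λ = 1, 4.
For λ=1: (A-λI) row 1 is [9, -6], so an eigenvector is (-2, -3).
For λ=4: (A-λI) row 1 is [6, -6], so an eigenvector is (1, 1).
General solution: K_1e^(t)(-2,-3) + K_2e^(4t)(1,1).

x(t) = -2K_1e^(t) + K_2e^(4t), z(t) = -3K_1e^(t) + K_2e^(4t)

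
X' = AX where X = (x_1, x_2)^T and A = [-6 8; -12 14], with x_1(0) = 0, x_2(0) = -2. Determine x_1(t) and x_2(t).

Coefficient matrix A = [[-6, 8], [-12, 14]].
Characteristic polynomial det(A - λI) = λ^2 - 8λ + 12 = 0.
Eigenvalues λ = 6, 2.
For λ=6: (A-λI) row 1 is [-12, 8], so an eigenvector is (-2, -3).
For λ=2: (A-λI) row 1 is [-8, 8], so an eigenvector is (-1, -1).
General solution: C_1e^(6t)(-2,-3) + C_2e^(2t)(-1,-1).
Applying x_1(0)=0, x_2(0)=-2 gives C_1=2, C_2=-4.

x_1(t) = -4e^(6t) + 4e^(2t), x_2(t) = -6e^(6t) + 4e^(2t)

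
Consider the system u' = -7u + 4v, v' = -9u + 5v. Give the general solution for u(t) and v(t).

u(t) = -2K_1e^(-t) - 2K_2te^(-t) + K_2e^(-t), v(t) = -3K_1e^(-t) - 3K_2te^(-t) + K_2e^(-t)

Coefficient matrix A = [[-7, 4], [-9, 5]].
Characteristic polynomial det(A - λI) = λ^2 + 2λ + 1 = 0.
Single eigenvalue λ = -1 with algebraic multiplicity 2.
Eigenvector v = (-2,-3); generalized eigenvector w with (A-λI)w=v is (1,1).
General solution: e^(-t)[K_1·v + K_2·(t·v + w)].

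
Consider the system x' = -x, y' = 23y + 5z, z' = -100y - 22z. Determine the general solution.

Coefficient matrix A = [[-1, 0, 0], [0, 23, 5], [0, -100, -22]].
det(A - λI) = 0 gives eigenvalues λ = -1, -2, 3.
For λ=-1: eigenvector (1,0,0).
For λ=-2: eigenvector (0,-1,5).
For λ=3: eigenvector (0,1,-4).
General solution: C_1e^(-t)(1,0,0) + C_2e^(-2t)(0,-1,5) + C_3e^(3t)(0,1,-4).

x(t) = C_1e^(-t), y(t) = -C_2e^(-2t) + C_3e^(3t), z(t) = 5C_2e^(-2t) - 4C_3e^(3t)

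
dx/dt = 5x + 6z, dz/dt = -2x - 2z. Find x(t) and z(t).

x(t) = -3K_1e^(t) - 2K_2e^(2t), z(t) = 2K_1e^(t) + K_2e^(2t)

Coefficient matrix A = [[5, 6], [-2, -2]].
Characteristic polynomial det(A - λI) = λ^2 - 3λ + 2 = 0.
Eigenvalues λ = 1, 2.
For λ=1: (A-λI) row 1 is [4, 6], so an eigenvector is (-3, 2).
For λ=2: (A-λI) row 1 is [3, 6], so an eigenvector is (-2, 1).
General solution: K_1e^(t)(-3,2) + K_2e^(2t)(-2,1).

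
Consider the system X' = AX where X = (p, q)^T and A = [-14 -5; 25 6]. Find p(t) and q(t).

p(t) = -c_1e^(-4t)sin(5t) + c_2e^(-4t)cos(5t), q(t) = 2c_1e^(-4t)sin(5t) + c_1e^(-4t)cos(5t) + c_2e^(-4t)sin(5t) - 2c_2e^(-4t)cos(5t)

Coefficient matrix A = [[-14, -5], [25, 6]].
Characteristic polynomial det(A - λI) = λ^2 + 8λ + 41 = 0.
Eigenvalues λ = -4 ± 5i (complex conjugate pair).
For λ=-4+5i: an eigenvector is (0,1) - i(-1,2) = (0 + i, 1 - 2i).
A real fundamental pair from Re and Im of e^((-4+5i)t)v: X_1 = e^(-4t)(cos(5t)·(0,1) + sin(5t)·(-1,2)), X_2 = e^(-4t)(sin(5t)·(0,1) - cos(5t)·(-1,2)).
General solution: c_1X_1 + c_2X_2.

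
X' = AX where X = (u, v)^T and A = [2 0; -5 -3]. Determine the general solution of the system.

u(t) = C_1e^(2t), v(t) = -C_1e^(2t) - C_2e^(-3t)

Coefficient matrix A = [[2, 0], [-5, -3]].
Characteristic polynomial det(A - λI) = λ^2 + λ - 6 = 0.
Eigenvalues λ = 2, -3.
For λ=2: (A-λI) row 2 is [-5, -5], so an eigenvector is (1, -1).
For λ=-3: (A-λI) row 1 is [5, 0], so an eigenvector is (0, -1).
General solution: C_1e^(2t)(1,-1) + C_2e^(-3t)(0,-1).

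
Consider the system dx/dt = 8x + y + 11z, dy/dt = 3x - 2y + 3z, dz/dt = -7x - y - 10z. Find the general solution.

Coefficient matrix A = [[8, 1, 11], [3, -2, 3], [-7, -1, -10]].
det(A - λI) = 0 gives eigenvalues λ = -2, 1, -3.
For λ=-2: eigenvector (1,1,-1).
For λ=1: eigenvector (3,1,-2).
For λ=-3: eigenvector (-1,0,1).
General solution: K_1e^(-2t)(1,1,-1) + K_2e^(t)(3,1,-2) + K_3e^(-3t)(-1,0,1).

x(t) = K_1e^(-2t) + 3K_2e^(t) - K_3e^(-3t), y(t) = K_1e^(-2t) + K_2e^(t), z(t) = -K_1e^(-2t) - 2K_2e^(t) + K_3e^(-3t)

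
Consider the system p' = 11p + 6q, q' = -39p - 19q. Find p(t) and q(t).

p(t) = K_1e^(-4t)sin(3t) - K_1e^(-4t)cos(3t) - K_2e^(-4t)sin(3t) - K_2e^(-4t)cos(3t), q(t) = -2K_1e^(-4t)sin(3t) + 3K_1e^(-4t)cos(3t) + 3K_2e^(-4t)sin(3t) + 2K_2e^(-4t)cos(3t)

Coefficient matrix A = [[11, 6], [-39, -19]].
Characteristic polynomial det(A - λI) = λ^2 + 8λ + 25 = 0.
Eigenvalues λ = -4 ± 3i (complex conjugate pair).
For λ=-4+3i: an eigenvector is (-1,3) - i(1,-2) = (-1 - i, 3 + 2i).
A real fundamental pair from Re and Im of e^((-4+3i)t)v: X_1 = e^(-4t)(cos(3t)·(-1,3) + sin(3t)·(1,-2)), X_2 = e^(-4t)(sin(3t)·(-1,3) - cos(3t)·(1,-2)).
General solution: K_1X_1 + K_2X_2.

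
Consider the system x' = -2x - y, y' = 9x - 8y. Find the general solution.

x(t) = -C_1e^(-5t) - C_2te^(-5t), y(t) = -3C_1e^(-5t) - 3C_2te^(-5t) + C_2e^(-5t)

Coefficient matrix A = [[-2, -1], [9, -8]].
Characteristic polynomial det(A - λI) = λ^2 + 10λ + 25 = 0.
Single eigenvalue λ = -5 with algebraic multiplicity 2.
Eigenvector v = (-1,-3); generalized eigenvector w with (A-λI)w=v is (0,1).
General solution: e^(-5t)[C_1·v + C_2·(t·v + w)].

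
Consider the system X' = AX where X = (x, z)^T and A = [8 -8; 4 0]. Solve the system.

Coefficient matrix A = [[8, -8], [4, 0]].
Characteristic polynomial det(A - λI) = λ^2 - 8λ + 32 = 0.
Eigenvalues λ = 4 ± 4i (complex conjugate pair).
For λ=4+4i: an eigenvector is (1,1) - i(-1,0) = (1 + i, 1).
A real fundamental pair from Re and Im of e^((4+4i)t)v: X_1 = e^(4t)(cos(4t)·(1,1) + sin(4t)·(-1,0)), X_2 = e^(4t)(sin(4t)·(1,1) - cos(4t)·(-1,0)).
General solution: C_1X_1 + C_2X_2.

x(t) = -C_1e^(4t)sin(4t) + C_1e^(4t)cos(4t) + C_2e^(4t)sin(4t) + C_2e^(4t)cos(4t), z(t) = C_1e^(4t)cos(4t) + C_2e^(4t)sin(4t)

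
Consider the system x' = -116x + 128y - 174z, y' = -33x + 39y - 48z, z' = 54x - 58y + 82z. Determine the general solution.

Coefficient matrix A = [[-116, 128, -174], [-33, 39, -48], [54, -58, 82]].
det(A - λI) = 0 gives eigenvalues λ = 4, 3, -2.
For λ=4: eigenvector (9,3,-4).
For λ=3: eigenvector (4,1,-2).
For λ=-2: eigenvector (-11,-3,5).
General solution: K_1e^(4t)(9,3,-4) + K_2e^(3t)(4,1,-2) + K_3e^(-2t)(-11,-3,5).

x(t) = 9K_1e^(4t) + 4K_2e^(3t) - 11K_3e^(-2t), y(t) = 3K_1e^(4t) + K_2e^(3t) - 3K_3e^(-2t), z(t) = -4K_1e^(4t) - 2K_2e^(3t) + 5K_3e^(-2t)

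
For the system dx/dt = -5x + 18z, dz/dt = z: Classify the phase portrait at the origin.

A = [[-5,18],[0,1]]; det(A-λI) = λ^2 + 4λ - 5.
λ = 1, -5: opposite signs.

saddle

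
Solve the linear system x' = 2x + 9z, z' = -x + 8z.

Coefficient matrix A = [[2, 9], [-1, 8]].
Characteristic polynomial det(A - λI) = λ^2 - 10λ + 25 = 0.
Single eigenvalue λ = 5 with algebraic multiplicity 2.
Eigenvector v = (-3,-1); generalized eigenvector w with (A-λI)w=v is (1,0).
General solution: e^(5t)[K_1·v + K_2·(t·v + w)].

x(t) = -3K_1e^(5t) - 3K_2te^(5t) + K_2e^(5t), z(t) = -K_1e^(5t) - K_2te^(5t)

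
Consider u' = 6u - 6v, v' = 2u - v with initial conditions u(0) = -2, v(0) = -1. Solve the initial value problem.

Coefficient matrix A = [[6, -6], [2, -1]].
Characteristic polynomial det(A - λI) = λ^2 - 5λ + 6 = 0.
Eigenvalues λ = 3, 2.
For λ=3: (A-λI) row 1 is [3, -6], so an eigenvector is (-2, -1).
For λ=2: (A-λI) row 1 is [4, -6], so an eigenvector is (-3, -2).
General solution: K_1e^(3t)(-2,-1) + K_2e^(2t)(-3,-2).
Applying u(0)=-2, v(0)=-1 gives K_1=1, K_2=0.

u(t) = -2e^(3t), v(t) = -e^(3t)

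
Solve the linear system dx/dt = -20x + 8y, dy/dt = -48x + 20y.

Coefficient matrix A = [[-20, 8], [-48, 20]].
Characteristic polynomial det(A - λI) = λ^2 - 16 = 0.
Eigenvalues λ = -4, 4.
For λ=-4: (A-λI) row 1 is [-16, 8], so an eigenvector is (-1, -2).
For λ=4: (A-λI) row 1 is [-24, 8], so an eigenvector is (-1, -3).
General solution: C_1e^(-4t)(-1,-2) + C_2e^(4t)(-1,-3).

x(t) = -C_1e^(-4t) - C_2e^(4t), y(t) = -2C_1e^(-4t) - 3C_2e^(4t)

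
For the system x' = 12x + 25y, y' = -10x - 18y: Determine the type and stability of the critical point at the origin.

stable spiral

A = [[12,25],[-10,-18]]; det(A-λI) = λ^2 + 6λ + 34.
λ = -3 ± 5i: negative real part.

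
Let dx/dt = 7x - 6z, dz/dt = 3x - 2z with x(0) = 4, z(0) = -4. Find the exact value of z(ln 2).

A = [[7,-6],[3,-2]]; eigenvalues λ = 1, 4.
Eigenvectors: (-1,-1) for λ=1, (-2,-1) for λ=4.
From the initial condition, c_1 = 12, c_2 = -8.
z(ln 2) = (12)(2^1)(-1) + (-8)(2^4)(-1) = 104.

104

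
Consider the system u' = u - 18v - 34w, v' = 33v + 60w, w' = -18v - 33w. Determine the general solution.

Coefficient matrix A = [[1, -18, -34], [0, 33, 60], [0, -18, -33]].
det(A - λI) = 0 gives eigenvalues λ = -3, 3, 1.
For λ=-3: eigenvector (3,-5,3).
For λ=3: eigenvector (-1,2,-1).
For λ=1: eigenvector (1,0,0).
General solution: c_1e^(-3t)(3,-5,3) + c_2e^(3t)(-1,2,-1) + c_3e^(t)(1,0,0).

u(t) = 3c_1e^(-3t) - c_2e^(3t) + c_3e^(t), v(t) = -5c_1e^(-3t) + 2c_2e^(3t), w(t) = 3c_1e^(-3t) - c_2e^(3t)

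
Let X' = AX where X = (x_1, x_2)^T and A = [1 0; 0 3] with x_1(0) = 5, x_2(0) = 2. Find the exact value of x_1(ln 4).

20

A = [[1,0],[0,3]]; eigenvalues λ = 3, 1.
Eigenvectors: (0,1) for λ=3, (-1,0) for λ=1.
From the initial condition, c_1 = 2, c_2 = -5.
x_1(ln 4) = (2)(4^3)(0) + (-5)(4^1)(-1) = 20.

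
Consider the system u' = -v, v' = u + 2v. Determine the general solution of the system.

Coefficient matrix A = [[0, -1], [1, 2]].
Characteristic polynomial det(A - λI) = λ^2 - 2λ + 1 = 0.
Single eigenvalue λ = 1 with algebraic multiplicity 2.
Eigenvector v = (-1,1); generalized eigenvector w with (A-λI)w=v is (1,0).
General solution: e^(t)[c_1·v + c_2·(t·v + w)].

u(t) = -c_1e^(t) - c_2te^(t) + c_2e^(t), v(t) = c_1e^(t) + c_2te^(t)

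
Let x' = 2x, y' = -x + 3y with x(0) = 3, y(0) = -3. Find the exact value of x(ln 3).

27

A = [[2,0],[-1,3]]; eigenvalues λ = 3, 2.
Eigenvectors: (0,-1) for λ=3, (1,1) for λ=2.
From the initial condition, c_1 = 6, c_2 = 3.
x(ln 3) = (6)(3^3)(0) + (3)(3^2)(1) = 27.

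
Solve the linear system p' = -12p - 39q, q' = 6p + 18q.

Coefficient matrix A = [[-12, -39], [6, 18]].
Characteristic polynomial det(A - λI) = λ^2 - 6λ + 18 = 0.
Eigenvalues λ = 3 ± 3i (complex conjugate pair).
For λ=3+3i: an eigenvector is (-3,1) - i(2,-1) = (-3 - 2i, 1 + i).
A real fundamental pair from Re and Im of e^((3+3i)t)v: X_1 = e^(3t)(cos(3t)·(-3,1) + sin(3t)·(2,-1)), X_2 = e^(3t)(sin(3t)·(-3,1) - cos(3t)·(2,-1)).
General solution: K_1X_1 + K_2X_2.

p(t) = 2K_1e^(3t)sin(3t) - 3K_1e^(3t)cos(3t) - 3K_2e^(3t)sin(3t) - 2K_2e^(3t)cos(3t), q(t) = -K_1e^(3t)sin(3t) + K_1e^(3t)cos(3t) + K_2e^(3t)sin(3t) + K_2e^(3t)cos(3t)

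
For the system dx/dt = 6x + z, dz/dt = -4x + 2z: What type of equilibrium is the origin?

A = [[6,1],[-4,2]]; det(A-λI) = λ^2 - 8λ + 16.
repeated λ = 4 with a single eigenvector.

unstable improper node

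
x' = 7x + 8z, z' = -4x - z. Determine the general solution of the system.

Coefficient matrix A = [[7, 8], [-4, -1]].
Characteristic polynomial det(A - λI) = λ^2 - 6λ + 25 = 0.
Eigenvalues λ = 3 ± 4i (complex conjugate pair).
For λ=3+4i: an eigenvector is (1,-1) - i(-1,0) = (1 + i, -1).
A real fundamental pair from Re and Im of e^((3+4i)t)v: X_1 = e^(3t)(cos(4t)·(1,-1) + sin(4t)·(-1,0)), X_2 = e^(3t)(sin(4t)·(1,-1) - cos(4t)·(-1,0)).
General solution: K_1X_1 + K_2X_2.

x(t) = -K_1e^(3t)sin(4t) + K_1e^(3t)cos(4t) + K_2e^(3t)sin(4t) + K_2e^(3t)cos(4t), z(t) = -K_1e^(3t)cos(4t) - K_2e^(3t)sin(4t)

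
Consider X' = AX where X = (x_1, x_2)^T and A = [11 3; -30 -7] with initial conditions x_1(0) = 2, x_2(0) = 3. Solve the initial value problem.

Coefficient matrix A = [[11, 3], [-30, -7]].
Characteristic polynomial det(A - λI) = λ^2 - 4λ + 13 = 0.
Eigenvalues λ = 2 ± 3i (complex conjugate pair).
For λ=2+3i: an eigenvector is (0,-1) - i(-1,3) = (0 + i, -1 - 3i).
A real fundamental pair from Re and Im of e^((2+3i)t)v: X_1 = e^(2t)(cos(3t)·(0,-1) + sin(3t)·(-1,3)), X_2 = e^(2t)(sin(3t)·(0,-1) - cos(3t)·(-1,3)).
General solution: c_1X_1 + c_2X_2.
Applying x_1(0)=2, x_2(0)=3 gives c_1=-9, c_2=2.

x_1(t) = 9e^(2t)sin(3t) + 2e^(2t)cos(3t), x_2(t) = -29e^(2t)sin(3t) + 3e^(2t)cos(3t)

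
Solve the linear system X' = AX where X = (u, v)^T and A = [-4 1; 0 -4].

Coefficient matrix A = [[-4, 1], [0, -4]].
Characteristic polynomial det(A - λI) = λ^2 + 8λ + 16 = 0.
Single eigenvalue λ = -4 with algebraic multiplicity 2.
Eigenvector v = (1,0); generalized eigenvector w with (A-λI)w=v is (-1,1).
General solution: e^(-4t)[c_1·v + c_2·(t·v + w)].

u(t) = c_1e^(-4t) + c_2te^(-4t) - c_2e^(-4t), v(t) = c_2e^(-4t)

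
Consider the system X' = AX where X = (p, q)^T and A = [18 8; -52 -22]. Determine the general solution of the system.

p(t) = -c_1e^(-2t)sin(4t) - c_1e^(-2t)cos(4t) - c_2e^(-2t)sin(4t) + c_2e^(-2t)cos(4t), q(t) = 3c_1e^(-2t)sin(4t) + 2c_1e^(-2t)cos(4t) + 2c_2e^(-2t)sin(4t) - 3c_2e^(-2t)cos(4t)

Coefficient matrix A = [[18, 8], [-52, -22]].
Characteristic polynomial det(A - λI) = λ^2 + 4λ + 20 = 0.
Eigenvalues λ = -2 ± 4i (complex conjugate pair).
For λ=-2+4i: an eigenvector is (-1,2) - i(-1,3) = (-1 + i, 2 - 3i).
A real fundamental pair from Re and Im of e^((-2+4i)t)v: X_1 = e^(-2t)(cos(4t)·(-1,2) + sin(4t)·(-1,3)), X_2 = e^(-2t)(sin(4t)·(-1,2) - cos(4t)·(-1,3)).
General solution: c_1X_1 + c_2X_2.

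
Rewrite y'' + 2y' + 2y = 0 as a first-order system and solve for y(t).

y(t) = K_1e^(-t)cos(t) + K_2e^(-t)sin(t)

Let x_1 = y, x_2 = y'. Then x_1' = x_2 and x_2' = -2x_1 - 2x_2.
A = [[0,1],[-2,-2]]; det(A-λI) = λ^2 + 2λ + 2.
Eigenvalues λ = -1 ± i.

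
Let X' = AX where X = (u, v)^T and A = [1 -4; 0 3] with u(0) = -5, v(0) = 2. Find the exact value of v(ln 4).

128

A = [[1,-4],[0,3]]; eigenvalues λ = 1, 3.
Eigenvectors: (-1,0) for λ=1, (2,-1) for λ=3.
From the initial condition, c_1 = 1, c_2 = -2.
v(ln 4) = (1)(4^1)(0) + (-2)(4^3)(-1) = 128.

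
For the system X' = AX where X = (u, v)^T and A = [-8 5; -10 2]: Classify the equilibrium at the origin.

stable spiral

A = [[-8,5],[-10,2]]; det(A-λI) = λ^2 + 6λ + 34.
λ = -3 ± 5i: negative real part.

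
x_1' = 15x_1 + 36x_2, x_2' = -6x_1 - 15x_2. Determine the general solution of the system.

x_1(t) = 3C_1e^(3t) + 2C_2e^(-3t), x_2(t) = -C_1e^(3t) - C_2e^(-3t)

Coefficient matrix A = [[15, 36], [-6, -15]].
Characteristic polynomial det(A - λI) = λ^2 - 9 = 0.
Eigenvalues λ = 3, -3.
For λ=3: (A-λI) row 1 is [12, 36], so an eigenvector is (3, -1).
For λ=-3: (A-λI) row 1 is [18, 36], so an eigenvector is (2, -1).
General solution: C_1e^(3t)(3,-1) + C_2e^(-3t)(2,-1).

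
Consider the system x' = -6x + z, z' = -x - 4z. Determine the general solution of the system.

Coefficient matrix A = [[-6, 1], [-1, -4]].
Characteristic polynomial det(A - λI) = λ^2 + 10λ + 25 = 0.
Single eigenvalue λ = -5 with algebraic multiplicity 2.
Eigenvector v = (-1,-1); generalized eigenvector w with (A-λI)w=v is (3,2).
General solution: e^(-5t)[C_1·v + C_2·(t·v + w)].

x(t) = -C_1e^(-5t) - C_2te^(-5t) + 3C_2e^(-5t), z(t) = -C_1e^(-5t) - C_2te^(-5t) + 2C_2e^(-5t)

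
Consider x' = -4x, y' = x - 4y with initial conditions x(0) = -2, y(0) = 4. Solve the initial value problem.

Coefficient matrix A = [[-4, 0], [1, -4]].
Characteristic polynomial det(A - λI) = λ^2 + 8λ + 16 = 0.
Single eigenvalue λ = -4 with algebraic multiplicity 2.
Eigenvector v = (0,1); generalized eigenvector w with (A-λI)w=v is (1,-2).
General solution: e^(-4t)[C_1·v + C_2·(t·v + w)].
Applying x(0)=-2, y(0)=4 gives C_1=0, C_2=-2.

x(t) = -2e^(-4t), y(t) = -2te^(-4t) + 4e^(-4t)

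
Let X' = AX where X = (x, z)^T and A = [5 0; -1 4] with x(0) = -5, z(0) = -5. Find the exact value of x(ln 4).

-5120

A = [[5,0],[-1,4]]; eigenvalues λ = 4, 5.
Eigenvectors: (0,-1) for λ=4, (-1,1) for λ=5.
From the initial condition, c_1 = 10, c_2 = 5.
x(ln 4) = (10)(4^4)(0) + (5)(4^5)(-1) = -5120.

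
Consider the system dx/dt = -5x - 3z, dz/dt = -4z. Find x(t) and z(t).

Coefficient matrix A = [[-5, -3], [0, -4]].
Characteristic polynomial det(A - λI) = λ^2 + 9λ + 20 = 0.
Eigenvalues λ = -5, -4.
For λ=-5: (A-λI) row 1 is [0, -3], so an eigenvector is (-1, 0).
For λ=-4: (A-λI) row 1 is [-1, -3], so an eigenvector is (3, -1).
General solution: c_1e^(-5t)(-1,0) + c_2e^(-4t)(3,-1).

x(t) = -c_1e^(-5t) + 3c_2e^(-4t), z(t) = -c_2e^(-4t)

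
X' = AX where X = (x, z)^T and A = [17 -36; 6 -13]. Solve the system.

x(t) = -2C_1e^(-t) - 3C_2e^(5t), z(t) = -C_1e^(-t) - C_2e^(5t)

Coefficient matrix A = [[17, -36], [6, -13]].
Characteristic polynomial det(A - λI) = λ^2 - 4λ - 5 = 0.
Eigenvalues λ = -1, 5.
For λ=-1: (A-λI) row 1 is [18, -36], so an eigenvector is (-2, -1).
For λ=5: (A-λI) row 1 is [12, -36], so an eigenvector is (-3, -1).
General solution: C_1e^(-t)(-2,-1) + C_2e^(5t)(-3,-1).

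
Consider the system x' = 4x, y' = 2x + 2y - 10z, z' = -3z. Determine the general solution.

x(t) = K_1e^(4t), y(t) = K_1e^(4t) + K_2e^(2t) + 2K_3e^(-3t), z(t) = K_3e^(-3t)

Coefficient matrix A = [[4, 0, 0], [2, 2, -10], [0, 0, -3]].
det(A - λI) = 0 gives eigenvalues λ = 4, 2, -3.
For λ=4: eigenvector (1,1,0).
For λ=2: eigenvector (0,1,0).
For λ=-3: eigenvector (0,2,1).
General solution: K_1e^(4t)(1,1,0) + K_2e^(2t)(0,1,0) + K_3e^(-3t)(0,2,1).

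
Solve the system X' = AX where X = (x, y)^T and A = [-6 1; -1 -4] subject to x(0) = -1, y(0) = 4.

x(t) = 5te^(-5t) - e^(-5t), y(t) = 5te^(-5t) + 4e^(-5t)

Coefficient matrix A = [[-6, 1], [-1, -4]].
Characteristic polynomial det(A - λI) = λ^2 + 10λ + 25 = 0.
Single eigenvalue λ = -5 with algebraic multiplicity 2.
Eigenvector v = (-1,-1); generalized eigenvector w with (A-λI)w=v is (-1,-2).
General solution: e^(-5t)[K_1·v + K_2·(t·v + w)].
Applying x(0)=-1, y(0)=4 gives K_1=6, K_2=-5.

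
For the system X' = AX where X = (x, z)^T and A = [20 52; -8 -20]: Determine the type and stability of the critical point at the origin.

center

A = [[20,52],[-8,-20]]; det(A-λI) = λ^2 + 16.
λ = 0 ± 4i: zero real part.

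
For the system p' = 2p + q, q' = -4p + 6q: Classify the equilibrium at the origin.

A = [[2,1],[-4,6]]; det(A-λI) = λ^2 - 8λ + 16.
repeated λ = 4 with a single eigenvector.

unstable improper node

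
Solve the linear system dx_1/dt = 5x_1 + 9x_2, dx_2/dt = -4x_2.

Coefficient matrix A = [[5, 9], [0, -4]].
Characteristic polynomial det(A - λI) = λ^2 - λ - 20 = 0.
Eigenvalues λ = 5, -4.
For λ=5: (A-λI) row 1 is [0, 9], so an eigenvector is (-1, 0).
For λ=-4: (A-λI) row 1 is [9, 9], so an eigenvector is (-1, 1).
General solution: C_1e^(5t)(-1,0) + C_2e^(-4t)(-1,1).

x_1(t) = -C_1e^(5t) - C_2e^(-4t), x_2(t) = C_2e^(-4t)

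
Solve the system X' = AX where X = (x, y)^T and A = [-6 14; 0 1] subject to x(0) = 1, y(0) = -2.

x(t) = -4e^(t) + 5e^(-6t), y(t) = -2e^(t)

Coefficient matrix A = [[-6, 14], [0, 1]].
Characteristic polynomial det(A - λI) = λ^2 + 5λ - 6 = 0.
Eigenvalues λ = -6, 1.
For λ=-6: (A-λI) row 1 is [0, 14], so an eigenvector is (1, 0).
For λ=1: (A-λI) row 1 is [-7, 14], so an eigenvector is (2, 1).
General solution: c_1e^(-6t)(1,0) + c_2e^(t)(2,1).
Applying x(0)=1, y(0)=-2 gives c_1=5, c_2=-2.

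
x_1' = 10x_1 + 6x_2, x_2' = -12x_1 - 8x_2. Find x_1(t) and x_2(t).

Coefficient matrix A = [[10, 6], [-12, -8]].
Characteristic polynomial det(A - λI) = λ^2 - 2λ - 8 = 0.
Eigenvalues λ = -2, 4.
For λ=-2: (A-λI) row 1 is [12, 6], so an eigenvector is (-1, 2).
For λ=4: (A-λI) row 1 is [6, 6], so an eigenvector is (1, -1).
General solution: C_1e^(-2t)(-1,2) + C_2e^(4t)(1,-1).

x_1(t) = -C_1e^(-2t) + C_2e^(4t), x_2(t) = 2C_1e^(-2t) - C_2e^(4t)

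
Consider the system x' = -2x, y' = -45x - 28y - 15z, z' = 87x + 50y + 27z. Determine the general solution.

Coefficient matrix A = [[-2, 0, 0], [-45, -28, -15], [87, 50, 27]].
det(A - λI) = 0 gives eigenvalues λ = -2, -3, 2.
For λ=-2: eigenvector (1,0,-3).
For λ=-3: eigenvector (0,3,-5).
For λ=2: eigenvector (0,1,-2).
General solution: c_1e^(-2t)(1,0,-3) + c_2e^(-3t)(0,3,-5) + c_3e^(2t)(0,1,-2).

x(t) = c_1e^(-2t), y(t) = 3c_2e^(-3t) + c_3e^(2t), z(t) = -3c_1e^(-2t) - 5c_2e^(-3t) - 2c_3e^(2t)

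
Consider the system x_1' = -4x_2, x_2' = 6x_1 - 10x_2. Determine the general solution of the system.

x_1(t) = K_1e^(-4t) + 2K_2e^(-6t), x_2(t) = K_1e^(-4t) + 3K_2e^(-6t)

Coefficient matrix A = [[0, -4], [6, -10]].
Characteristic polynomial det(A - λI) = λ^2 + 10λ + 24 = 0.
Eigenvalues λ = -4, -6.
For λ=-4: (A-λI) row 1 is [4, -4], so an eigenvector is (1, 1).
For λ=-6: (A-λI) row 1 is [6, -4], so an eigenvector is (2, 3).
General solution: K_1e^(-4t)(1,1) + K_2e^(-6t)(2,3).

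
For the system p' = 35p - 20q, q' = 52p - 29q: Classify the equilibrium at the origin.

unstable spiral

A = [[35,-20],[52,-29]]; det(A-λI) = λ^2 - 6λ + 25.
λ = 3 ± 4i: positive real part.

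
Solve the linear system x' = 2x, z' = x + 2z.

x(t) = -c_2e^(2t), z(t) = -c_1e^(2t) - c_2te^(2t) + 3c_2e^(2t)

Coefficient matrix A = [[2, 0], [1, 2]].
Characteristic polynomial det(A - λI) = λ^2 - 4λ + 4 = 0.
Single eigenvalue λ = 2 with algebraic multiplicity 2.
Eigenvector v = (0,-1); generalized eigenvector w with (A-λI)w=v is (-1,3).
General solution: e^(2t)[c_1·v + c_2·(t·v + w)].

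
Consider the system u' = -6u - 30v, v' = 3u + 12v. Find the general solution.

Coefficient matrix A = [[-6, -30], [3, 12]].
Characteristic polynomial det(A - λI) = λ^2 - 6λ + 18 = 0.
Eigenvalues λ = 3 ± 3i (complex conjugate pair).
For λ=3+3i: an eigenvector is (1,0) - i(-3,1) = (1 + 3i, 0 - i).
A real fundamental pair from Re and Im of e^((3+3i)t)v: X_1 = e^(3t)(cos(3t)·(1,0) + sin(3t)·(-3,1)), X_2 = e^(3t)(sin(3t)·(1,0) - cos(3t)·(-3,1)).
General solution: C_1X_1 + C_2X_2.

u(t) = -3C_1e^(3t)sin(3t) + C_1e^(3t)cos(3t) + C_2e^(3t)sin(3t) + 3C_2e^(3t)cos(3t), v(t) = C_1e^(3t)sin(3t) - C_2e^(3t)cos(3t)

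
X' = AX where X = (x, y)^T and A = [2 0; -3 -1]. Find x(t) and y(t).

x(t) = -c_1e^(2t), y(t) = c_1e^(2t) - c_2e^(-t)

Coefficient matrix A = [[2, 0], [-3, -1]].
Characteristic polynomial det(A - λI) = λ^2 - λ - 2 = 0.
Eigenvalues λ = 2, -1.
For λ=2: (A-λI) row 2 is [-3, -3], so an eigenvector is (-1, 1).
For λ=-1: (A-λI) row 1 is [3, 0], so an eigenvector is (0, -1).
General solution: c_1e^(2t)(-1,1) + c_2e^(-t)(0,-1).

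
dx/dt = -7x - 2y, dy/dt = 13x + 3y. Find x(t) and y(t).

Coefficient matrix A = [[-7, -2], [13, 3]].
Characteristic polynomial det(A - λI) = λ^2 + 4λ + 5 = 0.
Eigenvalues λ = -2 ± i (complex conjugate pair).
For λ=-2+i: an eigenvector is (1,-3) - i(1,-2) = (1 - i, -3 + 2i).
A real fundamental pair from Re and Im of e^((-2+i)t)v: X_1 = e^(-2t)(cos(t)·(1,-3) + sin(t)·(1,-2)), X_2 = e^(-2t)(sin(t)·(1,-3) - cos(t)·(1,-2)).
General solution: K_1X_1 + K_2X_2.

x(t) = K_1e^(-2t)sin(t) + K_1e^(-2t)cos(t) + K_2e^(-2t)sin(t) - K_2e^(-2t)cos(t), y(t) = -2K_1e^(-2t)sin(t) - 3K_1e^(-2t)cos(t) - 3K_2e^(-2t)sin(t) + 2K_2e^(-2t)cos(t)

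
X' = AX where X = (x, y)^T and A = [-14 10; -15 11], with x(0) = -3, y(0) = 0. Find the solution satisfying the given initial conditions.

Coefficient matrix A = [[-14, 10], [-15, 11]].
Characteristic polynomial det(A - λI) = λ^2 + 3λ - 4 = 0.
Eigenvalues λ = -4, 1.
For λ=-4: (A-λI) row 1 is [-10, 10], so an eigenvector is (1, 1).
For λ=1: (A-λI) row 1 is [-15, 10], so an eigenvector is (2, 3).
General solution: c_1e^(-4t)(1,1) + c_2e^(t)(2,3).
Applying x(0)=-3, y(0)=0 gives c_1=-9, c_2=3.

x(t) = 6e^(t) - 9e^(-4t), y(t) = 9e^(t) - 9e^(-4t)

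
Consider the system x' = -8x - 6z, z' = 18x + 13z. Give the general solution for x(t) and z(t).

x(t) = -2C_1e^(t) + C_2e^(4t), z(t) = 3C_1e^(t) - 2C_2e^(4t)

Coefficient matrix A = [[-8, -6], [18, 13]].
Characteristic polynomial det(A - λI) = λ^2 - 5λ + 4 = 0.
Eigenvalues λ = 1, 4.
For λ=1: (A-λI) row 1 is [-9, -6], so an eigenvector is (-2, 3).
For λ=4: (A-λI) row 1 is [-12, -6], so an eigenvector is (1, -2).
General solution: C_1e^(t)(-2,3) + C_2e^(4t)(1,-2).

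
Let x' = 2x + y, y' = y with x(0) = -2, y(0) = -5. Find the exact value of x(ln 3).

-48

A = [[2,1],[0,1]]; eigenvalues λ = 2, 1.
Eigenvectors: (1,0) for λ=2, (1,-1) for λ=1.
From the initial condition, c_1 = -7, c_2 = 5.
x(ln 3) = (-7)(3^2)(1) + (5)(3^1)(1) = -48.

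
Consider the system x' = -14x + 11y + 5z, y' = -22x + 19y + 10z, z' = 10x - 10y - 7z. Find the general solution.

x(t) = C_1e^(-3t) + C_2e^(3t) + C_3e^(-2t), y(t) = C_1e^(-3t) + 2C_2e^(3t) + 2C_3e^(-2t), z(t) = -C_2e^(3t) - 2C_3e^(-2t)

Coefficient matrix A = [[-14, 11, 5], [-22, 19, 10], [10, -10, -7]].
det(A - λI) = 0 gives eigenvalues λ = -3, 3, -2.
For λ=-3: eigenvector (1,1,0).
For λ=3: eigenvector (1,2,-1).
For λ=-2: eigenvector (1,2,-2).
General solution: C_1e^(-3t)(1,1,0) + C_2e^(3t)(1,2,-1) + C_3e^(-2t)(1,2,-2).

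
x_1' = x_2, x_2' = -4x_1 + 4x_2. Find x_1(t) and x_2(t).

Coefficient matrix A = [[0, 1], [-4, 4]].
Characteristic polynomial det(A - λI) = λ^2 - 4λ + 4 = 0.
Single eigenvalue λ = 2 with algebraic multiplicity 2.
Eigenvector v = (-1,-2); generalized eigenvector w with (A-λI)w=v is (-1,-3).
General solution: e^(2t)[K_1·v + K_2·(t·v + w)].

x_1(t) = -K_1e^(2t) - K_2te^(2t) - K_2e^(2t), x_2(t) = -2K_1e^(2t) - 2K_2te^(2t) - 3K_2e^(2t)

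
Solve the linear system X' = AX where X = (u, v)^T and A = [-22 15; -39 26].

Coefficient matrix A = [[-22, 15], [-39, 26]].
Characteristic polynomial det(A - λI) = λ^2 - 4λ + 13 = 0.
Eigenvalues λ = 2 ± 3i (complex conjugate pair).
For λ=2+3i: an eigenvector is (2,3) - i(-1,-2) = (2 + i, 3 + 2i).
A real fundamental pair from Re and Im of e^((2+3i)t)v: X_1 = e^(2t)(cos(3t)·(2,3) + sin(3t)·(-1,-2)), X_2 = e^(2t)(sin(3t)·(2,3) - cos(3t)·(-1,-2)).
General solution: c_1X_1 + c_2X_2.

u(t) = -c_1e^(2t)sin(3t) + 2c_1e^(2t)cos(3t) + 2c_2e^(2t)sin(3t) + c_2e^(2t)cos(3t), v(t) = -2c_1e^(2t)sin(3t) + 3c_1e^(2t)cos(3t) + 3c_2e^(2t)sin(3t) + 2c_2e^(2t)cos(3t)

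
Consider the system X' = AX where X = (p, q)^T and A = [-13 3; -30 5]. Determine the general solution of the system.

Coefficient matrix A = [[-13, 3], [-30, 5]].
Characteristic polynomial det(A - λI) = λ^2 + 8λ + 25 = 0.
Eigenvalues λ = -4 ± 3i (complex conjugate pair).
For λ=-4+3i: an eigenvector is (0,1) - i(1,3) = (0 - i, 1 - 3i).
A real fundamental pair from Re and Im of e^((-4+3i)t)v: X_1 = e^(-4t)(cos(3t)·(0,1) + sin(3t)·(1,3)), X_2 = e^(-4t)(sin(3t)·(0,1) - cos(3t)·(1,3)).
General solution: c_1X_1 + c_2X_2.

p(t) = c_1e^(-4t)sin(3t) - c_2e^(-4t)cos(3t), q(t) = 3c_1e^(-4t)sin(3t) + c_1e^(-4t)cos(3t) + c_2e^(-4t)sin(3t) - 3c_2e^(-4t)cos(3t)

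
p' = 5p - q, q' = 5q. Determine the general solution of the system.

p(t) = c_1e^(5t) + c_2te^(5t) + 3c_2e^(5t), q(t) = -c_2e^(5t)

Coefficient matrix A = [[5, -1], [0, 5]].
Characteristic polynomial det(A - λI) = λ^2 - 10λ + 25 = 0.
Single eigenvalue λ = 5 with algebraic multiplicity 2.
Eigenvector v = (1,0); generalized eigenvector w with (A-λI)w=v is (3,-1).
General solution: e^(5t)[c_1·v + c_2·(t·v + w)].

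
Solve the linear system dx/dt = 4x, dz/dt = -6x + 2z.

Coefficient matrix A = [[4, 0], [-6, 2]].
Characteristic polynomial det(A - λI) = λ^2 - 6λ + 8 = 0.
Eigenvalues λ = 2, 4.
For λ=2: (A-λI) row 1 is [2, 0], so an eigenvector is (0, 1).
For λ=4: (A-λI) row 2 is [-6, -2], so an eigenvector is (1, -3).
General solution: C_1e^(2t)(0,1) + C_2e^(4t)(1,-3).

x(t) = C_2e^(4t), z(t) = C_1e^(2t) - 3C_2e^(4t)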